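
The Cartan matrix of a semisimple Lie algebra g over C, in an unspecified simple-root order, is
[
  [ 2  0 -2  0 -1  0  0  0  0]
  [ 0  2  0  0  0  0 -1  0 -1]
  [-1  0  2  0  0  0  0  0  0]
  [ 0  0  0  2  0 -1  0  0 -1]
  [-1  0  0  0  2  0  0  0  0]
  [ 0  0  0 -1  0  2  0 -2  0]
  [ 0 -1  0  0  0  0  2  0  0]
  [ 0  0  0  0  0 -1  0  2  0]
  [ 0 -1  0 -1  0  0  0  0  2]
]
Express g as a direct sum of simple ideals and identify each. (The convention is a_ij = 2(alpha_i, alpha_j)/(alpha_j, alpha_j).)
B_3 (so(7)) ⊕ B_6 (so(13))

The diagram associated to this matrix has two connected components: the simple roots {alpha_1, alpha_3, alpha_5} form a chain of 3 nodes with a double edge at one end; the terminal node there is the unique short simple root (B_3), and {alpha_2, alpha_4, alpha_6, alpha_7, alpha_8, alpha_9} form a chain of 6 nodes with a double edge at one end; the terminal node there is the unique short simple root (B_6). A semisimple Lie algebra decomposes uniquely as the direct sum of simple ideals, one per connected component of its Dynkin diagram, so g ≅ B_3 ⊕ B_6 (dimension 21 + 78 = 99).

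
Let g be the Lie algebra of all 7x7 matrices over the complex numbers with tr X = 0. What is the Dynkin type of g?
A_6

This is sl(7), which has dimension 7^2 - 1 = 48 and rank 7 - 1 = 6 (a Cartan subalgebra is the diagonal traceless matrices). In the classification of classical Lie algebras, the special linear algebra sl(n+1) has type A_n; here n = 6, so the Dynkin diagram is a chain of 6 nodes with single edges (A_6). Hence the type is A_6.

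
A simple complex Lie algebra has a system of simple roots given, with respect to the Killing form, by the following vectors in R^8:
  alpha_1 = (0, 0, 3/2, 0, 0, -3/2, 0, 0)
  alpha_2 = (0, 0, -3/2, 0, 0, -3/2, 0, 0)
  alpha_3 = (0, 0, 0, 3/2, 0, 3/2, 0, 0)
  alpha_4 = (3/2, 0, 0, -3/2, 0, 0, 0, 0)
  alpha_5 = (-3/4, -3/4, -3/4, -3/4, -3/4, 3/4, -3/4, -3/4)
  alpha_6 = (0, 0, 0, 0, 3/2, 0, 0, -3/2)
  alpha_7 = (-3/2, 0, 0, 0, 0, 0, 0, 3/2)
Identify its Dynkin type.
type E_7

Compute the Cartan integers a_ij = 2(alpha_i, alpha_j)/(alpha_j, alpha_j); the resulting 7x7 Cartan matrix is
[[2, 0, -1, 0, -1, 0, 0], [0, 2, -1, 0, 0, 0, 0], [-1, -1, 2, -1, 0, 0, 0], [0, 0, -1, 2, 0, 0, -1], [-1, 0, 0, 0, 2, 0, 0], [0, 0, 0, 0, 0, 2, -1], [0, 0, 0, -1, 0, -1, 2]].
All simple roots have the same length, so the diagram is simply laced. The associated Dynkin diagram is a chain of 6 nodes with one extra node attached to the third node from one end (E_7), so the type is E_7.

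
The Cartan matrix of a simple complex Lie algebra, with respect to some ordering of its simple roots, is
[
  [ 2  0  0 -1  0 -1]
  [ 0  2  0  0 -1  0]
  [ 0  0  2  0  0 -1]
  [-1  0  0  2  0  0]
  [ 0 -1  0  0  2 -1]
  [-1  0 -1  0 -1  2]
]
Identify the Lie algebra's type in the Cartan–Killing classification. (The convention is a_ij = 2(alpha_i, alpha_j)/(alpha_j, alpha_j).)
E_6

The matrix has rank 6 with 2's on the diagonal. Reading the off-diagonal entries as Dynkin edges (a single edge where a_ij = a_ji = -1; a double or triple edge where a_ij * a_ji = 2 or 3), the diagram is a chain of 5 nodes with one extra node attached to the third node from one end (E_6). One simple-root ordering that puts it in standard form is (alpha_4, alpha_3, alpha_1, alpha_6, alpha_5, alpha_2). So the algebra is type E_6.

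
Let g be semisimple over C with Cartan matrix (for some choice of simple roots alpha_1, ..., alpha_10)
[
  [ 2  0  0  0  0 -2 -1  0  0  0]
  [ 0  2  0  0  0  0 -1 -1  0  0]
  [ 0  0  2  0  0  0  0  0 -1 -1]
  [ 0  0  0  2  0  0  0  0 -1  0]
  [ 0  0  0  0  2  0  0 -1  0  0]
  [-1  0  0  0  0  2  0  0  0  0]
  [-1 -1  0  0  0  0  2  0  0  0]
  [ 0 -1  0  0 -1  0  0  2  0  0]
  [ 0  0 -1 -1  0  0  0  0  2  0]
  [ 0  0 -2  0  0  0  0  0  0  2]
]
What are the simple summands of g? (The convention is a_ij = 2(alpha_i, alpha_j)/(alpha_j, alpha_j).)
The diagram associated to this matrix has two connected components: the simple roots {alpha_1, alpha_2, alpha_5, alpha_6, alpha_7, alpha_8} form a chain of 6 nodes with a double edge at one end; the terminal node there is the unique short simple root (B_6), and {alpha_3, alpha_4, alpha_9, alpha_10} form a chain of 4 nodes with a double edge at one end; the terminal node there is the unique long simple root (C_4). A semisimple Lie algebra decomposes uniquely as the direct sum of simple ideals, one per connected component of its Dynkin diagram, so g ≅ B_6 ⊕ C_4 (dimension 78 + 36 = 114).

B_6 (so(13)) ⊕ C_4 (sp(8))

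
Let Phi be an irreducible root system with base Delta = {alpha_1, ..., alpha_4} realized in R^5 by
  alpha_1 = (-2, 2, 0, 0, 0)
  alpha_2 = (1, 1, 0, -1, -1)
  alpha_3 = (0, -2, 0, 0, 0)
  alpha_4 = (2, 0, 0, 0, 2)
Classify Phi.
Compute the Cartan integers a_ij = 2(alpha_i, alpha_j)/(alpha_j, alpha_j); the resulting 4x4 Cartan matrix is
[[2, 0, -2, -1], [0, 2, -1, 0], [-1, -1, 2, 0], [-1, 0, 0, 2]].
The roots have two lengths (squared-length ratio 2:1); the short ones are alpha_{2,3}. The associated Dynkin diagram is a chain of 4 nodes with a double edge between the middle two (F_4), so the type is F_4.

F_4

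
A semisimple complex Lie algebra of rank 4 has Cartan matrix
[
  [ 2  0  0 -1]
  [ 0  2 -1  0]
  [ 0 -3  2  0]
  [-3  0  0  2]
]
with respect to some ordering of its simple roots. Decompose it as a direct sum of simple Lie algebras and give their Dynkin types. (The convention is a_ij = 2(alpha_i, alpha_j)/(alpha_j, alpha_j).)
The diagram associated to this matrix has two connected components: the simple roots {alpha_1, alpha_4} form two nodes joined by a triple edge (G_2), and {alpha_2, alpha_3} form two nodes joined by a triple edge (G_2). A semisimple Lie algebra decomposes uniquely as the direct sum of simple ideals, one per connected component of its Dynkin diagram, so g ≅ G_2 ⊕ G_2 (dimension 14 + 14 = 28).

G_2 ⊕ G_2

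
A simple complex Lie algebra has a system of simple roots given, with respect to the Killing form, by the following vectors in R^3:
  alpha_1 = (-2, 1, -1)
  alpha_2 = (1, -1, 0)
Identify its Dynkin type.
Compute the Cartan integers a_ij = 2(alpha_i, alpha_j)/(alpha_j, alpha_j); the resulting 2x2 Cartan matrix is
[[2, -3], [-1, 2]].
The roots have two lengths (squared-length ratio 3:1); the short ones are alpha_{2}. The associated Dynkin diagram is two nodes joined by a triple edge (G_2), so the type is G_2.

G_2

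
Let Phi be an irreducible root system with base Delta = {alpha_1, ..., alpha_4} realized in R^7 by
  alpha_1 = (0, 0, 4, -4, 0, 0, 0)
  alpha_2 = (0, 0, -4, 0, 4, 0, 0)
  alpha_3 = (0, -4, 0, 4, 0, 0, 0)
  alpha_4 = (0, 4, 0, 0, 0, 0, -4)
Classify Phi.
Compute the Cartan integers a_ij = 2(alpha_i, alpha_j)/(alpha_j, alpha_j); the resulting 4x4 Cartan matrix is
[[2, -1, -1, 0], [-1, 2, 0, 0], [-1, 0, 2, -1], [0, 0, -1, 2]].
All simple roots have the same length, so the diagram is simply laced. The associated Dynkin diagram is a chain of 4 nodes with single edges (A_4), so the type is A_4 (the algebra sl(5)).

A_4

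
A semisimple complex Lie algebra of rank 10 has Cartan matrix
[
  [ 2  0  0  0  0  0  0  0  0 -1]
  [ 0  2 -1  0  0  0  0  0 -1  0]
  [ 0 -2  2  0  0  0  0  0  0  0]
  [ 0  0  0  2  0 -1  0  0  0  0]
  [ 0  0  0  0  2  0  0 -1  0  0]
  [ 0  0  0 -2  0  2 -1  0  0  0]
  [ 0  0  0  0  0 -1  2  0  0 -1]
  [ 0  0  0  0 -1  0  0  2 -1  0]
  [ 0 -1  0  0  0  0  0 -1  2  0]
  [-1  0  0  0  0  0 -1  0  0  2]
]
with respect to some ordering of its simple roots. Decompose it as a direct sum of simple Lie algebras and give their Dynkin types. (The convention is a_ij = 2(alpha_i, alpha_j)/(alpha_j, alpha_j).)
B_5 ⊕ C_5

The diagram associated to this matrix has two connected components: the simple roots {alpha_1, alpha_4, alpha_6, alpha_7, alpha_10} form a chain of 5 nodes with a double edge at one end; the terminal node there is the unique short simple root (B_5), and {alpha_2, alpha_3, alpha_5, alpha_8, alpha_9} form a chain of 5 nodes with a double edge at one end; the terminal node there is the unique long simple root (C_5). A semisimple Lie algebra decomposes uniquely as the direct sum of simple ideals, one per connected component of its Dynkin diagram, so g ≅ B_5 ⊕ C_5 (dimension 55 + 55 = 110).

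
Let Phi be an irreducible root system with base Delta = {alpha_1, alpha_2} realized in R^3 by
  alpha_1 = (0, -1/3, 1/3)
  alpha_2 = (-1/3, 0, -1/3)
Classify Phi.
Compute the Cartan integers a_ij = 2(alpha_i, alpha_j)/(alpha_j, alpha_j); the resulting 2x2 Cartan matrix is
[[2, -1], [-1, 2]].
All simple roots have the same length, so the diagram is simply laced. The associated Dynkin diagram is a chain of 2 nodes with single edges (A_2), so the type is A_2 (the algebra sl(3)).

A_2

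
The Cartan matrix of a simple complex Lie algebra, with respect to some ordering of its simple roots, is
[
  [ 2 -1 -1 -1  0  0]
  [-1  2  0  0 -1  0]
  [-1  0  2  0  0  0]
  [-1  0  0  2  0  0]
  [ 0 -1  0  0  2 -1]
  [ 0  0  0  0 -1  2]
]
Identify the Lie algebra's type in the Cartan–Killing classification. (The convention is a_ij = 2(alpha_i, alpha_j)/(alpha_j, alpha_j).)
The matrix has rank 6 with 2's on the diagonal. Reading the off-diagonal entries as Dynkin edges (a single edge where a_ij = a_ji = -1; a double or triple edge where a_ij * a_ji = 2 or 3), the diagram is a chain of 4 nodes with a fork of two nodes at one end (D_6). One simple-root ordering that puts it in standard form is (alpha_6, alpha_5, alpha_2, alpha_1, alpha_3, alpha_4). So the algebra is type D_6, i.e. so(12).

type D_6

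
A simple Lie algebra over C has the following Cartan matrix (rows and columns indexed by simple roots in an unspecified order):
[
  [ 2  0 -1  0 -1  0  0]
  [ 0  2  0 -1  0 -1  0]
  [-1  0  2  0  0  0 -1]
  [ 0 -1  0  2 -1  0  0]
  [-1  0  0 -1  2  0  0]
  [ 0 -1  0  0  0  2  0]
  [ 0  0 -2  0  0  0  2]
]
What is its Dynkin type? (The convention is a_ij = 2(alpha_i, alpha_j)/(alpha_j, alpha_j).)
C7

The matrix has rank 7 with 2's on the diagonal. Reading the off-diagonal entries as Dynkin edges (a single edge where a_ij = a_ji = -1; a double or triple edge where a_ij * a_ji = 2 or 3), the diagram is a chain of 7 nodes with a double edge at one end; the terminal node there is the unique long simple root (C_7). One simple-root ordering that puts it in standard form is (alpha_6, alpha_2, alpha_4, alpha_5, alpha_1, alpha_3, alpha_7). So the algebra is type C_7, i.e. sp(14).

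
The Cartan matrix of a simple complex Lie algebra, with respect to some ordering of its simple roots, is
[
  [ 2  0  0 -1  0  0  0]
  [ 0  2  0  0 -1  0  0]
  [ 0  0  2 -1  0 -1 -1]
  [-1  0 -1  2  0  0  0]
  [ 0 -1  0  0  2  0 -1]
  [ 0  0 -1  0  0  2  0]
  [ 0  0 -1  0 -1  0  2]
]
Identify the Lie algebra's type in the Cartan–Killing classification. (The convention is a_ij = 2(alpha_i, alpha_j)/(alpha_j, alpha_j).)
E7

The matrix has rank 7 with 2's on the diagonal. Reading the off-diagonal entries as Dynkin edges (a single edge where a_ij = a_ji = -1; a double or triple edge where a_ij * a_ji = 2 or 3), the diagram is a chain of 6 nodes with one extra node attached to the third node from one end (E_7). One simple-root ordering that puts it in standard form is (alpha_1, alpha_6, alpha_4, alpha_3, alpha_7, alpha_5, alpha_2). So the algebra is type E_7.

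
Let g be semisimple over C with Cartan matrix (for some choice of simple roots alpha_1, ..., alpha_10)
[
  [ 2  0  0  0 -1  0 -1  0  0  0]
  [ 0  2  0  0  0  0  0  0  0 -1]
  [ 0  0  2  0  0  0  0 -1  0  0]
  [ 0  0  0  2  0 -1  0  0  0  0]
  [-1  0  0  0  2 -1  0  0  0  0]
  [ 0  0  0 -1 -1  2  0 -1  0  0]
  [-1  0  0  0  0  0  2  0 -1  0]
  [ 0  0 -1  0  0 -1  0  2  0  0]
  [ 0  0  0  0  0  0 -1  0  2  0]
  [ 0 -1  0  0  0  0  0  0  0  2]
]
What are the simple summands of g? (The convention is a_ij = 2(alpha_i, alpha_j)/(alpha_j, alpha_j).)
The diagram associated to this matrix has two connected components: the simple roots {alpha_2, alpha_10} form a chain of 2 nodes with single edges (A_2), and {alpha_1, alpha_3, alpha_4, alpha_5, alpha_6, alpha_7, alpha_8, alpha_9} form a chain of 7 nodes with one extra node attached to the third node from one end (E_8). A semisimple Lie algebra decomposes uniquely as the direct sum of simple ideals, one per connected component of its Dynkin diagram, so g ≅ A_2 ⊕ E_8 (dimension 8 + 248 = 256).

A2 ⊕ E8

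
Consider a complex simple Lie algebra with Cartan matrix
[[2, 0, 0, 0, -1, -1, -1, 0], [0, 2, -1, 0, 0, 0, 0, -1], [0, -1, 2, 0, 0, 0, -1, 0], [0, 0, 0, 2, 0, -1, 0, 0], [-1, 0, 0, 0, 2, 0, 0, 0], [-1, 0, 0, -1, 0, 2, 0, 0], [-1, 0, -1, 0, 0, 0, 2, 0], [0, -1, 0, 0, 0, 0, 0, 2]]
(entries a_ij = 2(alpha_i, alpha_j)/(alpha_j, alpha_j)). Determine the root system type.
E8

The matrix has rank 8 with 2's on the diagonal. Reading the off-diagonal entries as Dynkin edges (a single edge where a_ij = a_ji = -1; a double or triple edge where a_ij * a_ji = 2 or 3), the diagram is a chain of 7 nodes with one extra node attached to the third node from one end (E_8). One simple-root ordering that puts it in standard form is (alpha_4, alpha_5, alpha_6, alpha_1, alpha_7, alpha_3, alpha_2, alpha_8). So the algebra is type E_8.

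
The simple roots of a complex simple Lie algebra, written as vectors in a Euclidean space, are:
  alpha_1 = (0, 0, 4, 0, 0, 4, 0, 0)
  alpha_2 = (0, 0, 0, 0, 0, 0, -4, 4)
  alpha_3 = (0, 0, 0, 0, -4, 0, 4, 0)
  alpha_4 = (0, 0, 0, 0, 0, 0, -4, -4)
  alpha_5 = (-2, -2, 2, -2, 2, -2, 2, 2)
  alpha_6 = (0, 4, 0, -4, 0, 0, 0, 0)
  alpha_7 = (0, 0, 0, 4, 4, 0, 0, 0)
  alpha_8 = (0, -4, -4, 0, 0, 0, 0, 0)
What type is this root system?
E_8

Compute the Cartan integers a_ij = 2(alpha_i, alpha_j)/(alpha_j, alpha_j); the resulting 8x8 Cartan matrix is
[[2, 0, 0, 0, 0, 0, 0, -1], [0, 2, -1, 0, 0, 0, 0, 0], [0, -1, 2, -1, 0, 0, -1, 0], [0, 0, -1, 2, -1, 0, 0, 0], [0, 0, 0, -1, 2, 0, 0, 0], [0, 0, 0, 0, 0, 2, -1, -1], [0, 0, -1, 0, 0, -1, 2, 0], [-1, 0, 0, 0, 0, -1, 0, 2]].
All simple roots have the same length, so the diagram is simply laced. The associated Dynkin diagram is a chain of 7 nodes with one extra node attached to the third node from one end (E_8), so the type is E_8.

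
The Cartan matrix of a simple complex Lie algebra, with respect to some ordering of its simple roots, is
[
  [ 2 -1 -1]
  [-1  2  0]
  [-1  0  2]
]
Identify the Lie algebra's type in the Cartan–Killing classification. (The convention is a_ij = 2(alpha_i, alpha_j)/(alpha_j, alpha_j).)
The matrix has rank 3 with 2's on the diagonal. Reading the off-diagonal entries as Dynkin edges (a single edge where a_ij = a_ji = -1; a double or triple edge where a_ij * a_ji = 2 or 3), the diagram is a chain of 3 nodes with single edges (A_3). One simple-root ordering that puts it in standard form is (alpha_3, alpha_1, alpha_2). So the algebra is type A_3, i.e. sl(4).

type A_3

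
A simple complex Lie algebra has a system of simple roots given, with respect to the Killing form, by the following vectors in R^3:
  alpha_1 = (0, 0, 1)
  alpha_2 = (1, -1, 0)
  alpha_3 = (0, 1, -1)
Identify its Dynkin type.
type B_3

Compute the Cartan integers a_ij = 2(alpha_i, alpha_j)/(alpha_j, alpha_j); the resulting 3x3 Cartan matrix is
[[2, 0, -1], [0, 2, -1], [-2, -1, 2]].
The roots have two lengths (squared-length ratio 2:1); the short ones are alpha_{1}. The associated Dynkin diagram is a chain of 3 nodes with a double edge at one end; the terminal node there is the unique short simple root (B_3), so the type is B_3 (the algebra so(7)).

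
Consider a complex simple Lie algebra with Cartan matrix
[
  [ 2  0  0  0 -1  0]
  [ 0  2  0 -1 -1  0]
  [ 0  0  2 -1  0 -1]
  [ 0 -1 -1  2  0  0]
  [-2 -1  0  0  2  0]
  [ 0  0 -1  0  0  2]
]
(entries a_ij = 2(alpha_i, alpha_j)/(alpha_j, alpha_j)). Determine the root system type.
The matrix has rank 6 with 2's on the diagonal. Reading the off-diagonal entries as Dynkin edges (a single edge where a_ij = a_ji = -1; a double or triple edge where a_ij * a_ji = 2 or 3), the diagram is a chain of 6 nodes with a double edge at one end; the terminal node there is the unique short simple root (B_6). One simple-root ordering that puts it in standard form is (alpha_6, alpha_3, alpha_4, alpha_2, alpha_5, alpha_1). So the algebra is type B_6, i.e. so(13).

B_6 (so(13))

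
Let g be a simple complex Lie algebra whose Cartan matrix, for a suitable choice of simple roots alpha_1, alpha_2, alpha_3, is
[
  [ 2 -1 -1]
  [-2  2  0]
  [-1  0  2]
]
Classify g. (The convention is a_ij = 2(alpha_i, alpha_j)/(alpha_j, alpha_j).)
The matrix has rank 3 with 2's on the diagonal. Reading the off-diagonal entries as Dynkin edges (a single edge where a_ij = a_ji = -1; a double or triple edge where a_ij * a_ji = 2 or 3), the diagram is a chain of 3 nodes with a double edge at one end; the terminal node there is the unique long simple root (C_3). One simple-root ordering that puts it in standard form is (alpha_3, alpha_1, alpha_2). So the algebra is type C_3, i.e. sp(6).

type C_3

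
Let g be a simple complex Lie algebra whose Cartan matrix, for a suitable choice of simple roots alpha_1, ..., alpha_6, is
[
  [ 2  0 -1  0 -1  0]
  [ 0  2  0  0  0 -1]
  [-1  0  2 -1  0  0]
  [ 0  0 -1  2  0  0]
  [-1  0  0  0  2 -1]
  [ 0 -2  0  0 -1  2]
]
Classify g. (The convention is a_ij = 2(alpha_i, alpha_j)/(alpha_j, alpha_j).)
B_6 (so(13))

The matrix has rank 6 with 2's on the diagonal. Reading the off-diagonal entries as Dynkin edges (a single edge where a_ij = a_ji = -1; a double or triple edge where a_ij * a_ji = 2 or 3), the diagram is a chain of 6 nodes with a double edge at one end; the terminal node there is the unique short simple root (B_6). One simple-root ordering that puts it in standard form is (alpha_4, alpha_3, alpha_1, alpha_5, alpha_6, alpha_2). So the algebra is type B_6, i.e. so(13).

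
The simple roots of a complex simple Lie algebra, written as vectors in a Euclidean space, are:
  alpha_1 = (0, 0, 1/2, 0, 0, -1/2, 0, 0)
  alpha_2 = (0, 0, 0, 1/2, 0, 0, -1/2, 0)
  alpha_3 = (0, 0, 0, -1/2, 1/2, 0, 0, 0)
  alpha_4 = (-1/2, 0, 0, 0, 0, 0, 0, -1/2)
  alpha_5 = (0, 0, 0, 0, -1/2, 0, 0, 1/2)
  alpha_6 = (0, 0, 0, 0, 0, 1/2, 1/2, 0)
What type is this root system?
A_6 (sl(7))

Compute the Cartan integers a_ij = 2(alpha_i, alpha_j)/(alpha_j, alpha_j); the resulting 6x6 Cartan matrix is
[[2, 0, 0, 0, 0, -1], [0, 2, -1, 0, 0, -1], [0, -1, 2, 0, -1, 0], [0, 0, 0, 2, -1, 0], [0, 0, -1, -1, 2, 0], [-1, -1, 0, 0, 0, 2]].
All simple roots have the same length, so the diagram is simply laced. The associated Dynkin diagram is a chain of 6 nodes with single edges (A_6), so the type is A_6 (the algebra sl(7)).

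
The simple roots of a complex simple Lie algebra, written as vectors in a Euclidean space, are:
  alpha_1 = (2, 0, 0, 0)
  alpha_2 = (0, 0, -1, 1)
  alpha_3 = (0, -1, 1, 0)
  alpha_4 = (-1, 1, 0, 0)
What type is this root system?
Compute the Cartan integers a_ij = 2(alpha_i, alpha_j)/(alpha_j, alpha_j); the resulting 4x4 Cartan matrix is
[[2, 0, 0, -2], [0, 2, -1, 0], [0, -1, 2, -1], [-1, 0, -1, 2]].
The roots have two lengths (squared-length ratio 2:1); the short ones are alpha_{2,3,4}. The associated Dynkin diagram is a chain of 4 nodes with a double edge at one end; the terminal node there is the unique long simple root (C_4), so the type is C_4 (the algebra sp(8)).

C4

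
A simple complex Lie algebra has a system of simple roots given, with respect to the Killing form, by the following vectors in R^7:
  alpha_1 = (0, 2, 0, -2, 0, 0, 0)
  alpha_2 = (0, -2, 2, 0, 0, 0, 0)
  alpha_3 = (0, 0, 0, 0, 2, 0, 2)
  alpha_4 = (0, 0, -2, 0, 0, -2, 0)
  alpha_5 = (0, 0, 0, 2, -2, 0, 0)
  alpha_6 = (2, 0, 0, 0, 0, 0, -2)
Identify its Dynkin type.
A_6 (sl(7))

Compute the Cartan integers a_ij = 2(alpha_i, alpha_j)/(alpha_j, alpha_j); the resulting 6x6 Cartan matrix is
[[2, -1, 0, 0, -1, 0], [-1, 2, 0, -1, 0, 0], [0, 0, 2, 0, -1, -1], [0, -1, 0, 2, 0, 0], [-1, 0, -1, 0, 2, 0], [0, 0, -1, 0, 0, 2]].
All simple roots have the same length, so the diagram is simply laced. The associated Dynkin diagram is a chain of 6 nodes with single edges (A_6), so the type is A_6 (the algebra sl(7)).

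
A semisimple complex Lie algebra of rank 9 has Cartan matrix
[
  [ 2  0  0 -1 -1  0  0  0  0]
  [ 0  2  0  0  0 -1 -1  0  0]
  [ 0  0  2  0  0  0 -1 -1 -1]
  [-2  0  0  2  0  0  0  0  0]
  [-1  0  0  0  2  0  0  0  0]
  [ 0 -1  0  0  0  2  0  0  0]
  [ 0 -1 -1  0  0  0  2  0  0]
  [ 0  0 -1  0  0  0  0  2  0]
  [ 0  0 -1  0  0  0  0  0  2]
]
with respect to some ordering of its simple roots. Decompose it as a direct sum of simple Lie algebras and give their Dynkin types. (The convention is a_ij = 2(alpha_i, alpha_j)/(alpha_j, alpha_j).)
The diagram associated to this matrix has two connected components: the simple roots {alpha_1, alpha_4, alpha_5} form a chain of 3 nodes with a double edge at one end; the terminal node there is the unique long simple root (C_3), and {alpha_2, alpha_3, alpha_6, alpha_7, alpha_8, alpha_9} form a chain of 4 nodes with a fork of two nodes at one end (D_6). A semisimple Lie algebra decomposes uniquely as the direct sum of simple ideals, one per connected component of its Dynkin diagram, so g ≅ C_3 ⊕ D_6 (dimension 21 + 66 = 87).

type C_3 + type D_6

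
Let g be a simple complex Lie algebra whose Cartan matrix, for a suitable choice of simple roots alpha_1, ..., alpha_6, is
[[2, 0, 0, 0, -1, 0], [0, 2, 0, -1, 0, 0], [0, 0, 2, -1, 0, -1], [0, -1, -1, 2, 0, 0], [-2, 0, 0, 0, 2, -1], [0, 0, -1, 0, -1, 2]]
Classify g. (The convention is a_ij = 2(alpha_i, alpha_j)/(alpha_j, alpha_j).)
The matrix has rank 6 with 2's on the diagonal. Reading the off-diagonal entries as Dynkin edges (a single edge where a_ij = a_ji = -1; a double or triple edge where a_ij * a_ji = 2 or 3), the diagram is a chain of 6 nodes with a double edge at one end; the terminal node there is the unique short simple root (B_6). One simple-root ordering that puts it in standard form is (alpha_2, alpha_4, alpha_3, alpha_6, alpha_5, alpha_1). So the algebra is type B_6, i.e. so(13).

B_6 (so(13))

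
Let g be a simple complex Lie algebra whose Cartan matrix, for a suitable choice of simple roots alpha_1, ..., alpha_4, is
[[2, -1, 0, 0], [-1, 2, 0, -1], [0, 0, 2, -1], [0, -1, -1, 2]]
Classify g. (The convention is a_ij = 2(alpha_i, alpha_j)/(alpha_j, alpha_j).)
A_4 (sl(5))

The matrix has rank 4 with 2's on the diagonal. Reading the off-diagonal entries as Dynkin edges (a single edge where a_ij = a_ji = -1; a double or triple edge where a_ij * a_ji = 2 or 3), the diagram is a chain of 4 nodes with single edges (A_4). One simple-root ordering that puts it in standard form is (alpha_1, alpha_2, alpha_4, alpha_3). So the algebra is type A_4, i.e. sl(5).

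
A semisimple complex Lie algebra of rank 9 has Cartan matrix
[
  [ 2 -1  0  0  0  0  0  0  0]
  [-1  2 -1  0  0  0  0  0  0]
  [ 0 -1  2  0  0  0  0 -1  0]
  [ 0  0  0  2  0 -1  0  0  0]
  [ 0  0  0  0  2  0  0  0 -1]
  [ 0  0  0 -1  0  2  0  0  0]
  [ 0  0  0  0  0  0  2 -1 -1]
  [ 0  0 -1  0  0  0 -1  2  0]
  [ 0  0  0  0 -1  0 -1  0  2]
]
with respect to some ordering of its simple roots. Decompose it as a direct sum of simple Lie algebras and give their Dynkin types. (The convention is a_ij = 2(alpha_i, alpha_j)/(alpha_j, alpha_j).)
type A_2 + type A_7

The diagram associated to this matrix has two connected components: the simple roots {alpha_4, alpha_6} form a chain of 2 nodes with single edges (A_2), and {alpha_1, alpha_2, alpha_3, alpha_5, alpha_7, alpha_8, alpha_9} form a chain of 7 nodes with single edges (A_7). A semisimple Lie algebra decomposes uniquely as the direct sum of simple ideals, one per connected component of its Dynkin diagram, so g ≅ A_2 ⊕ A_7 (dimension 8 + 63 = 71).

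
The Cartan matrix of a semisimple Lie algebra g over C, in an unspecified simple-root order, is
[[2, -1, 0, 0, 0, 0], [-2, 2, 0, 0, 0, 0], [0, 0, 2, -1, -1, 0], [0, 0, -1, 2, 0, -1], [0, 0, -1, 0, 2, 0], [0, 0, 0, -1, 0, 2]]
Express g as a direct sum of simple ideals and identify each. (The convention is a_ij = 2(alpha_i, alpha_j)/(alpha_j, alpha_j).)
The diagram associated to this matrix has two connected components: the simple roots {alpha_3, alpha_4, alpha_5, alpha_6} form a chain of 4 nodes with single edges (A_4), and {alpha_1, alpha_2} form a chain of 2 nodes with a double edge at one end; the terminal node there is the unique short simple root (B_2). A semisimple Lie algebra decomposes uniquely as the direct sum of simple ideals, one per connected component of its Dynkin diagram, so g ≅ A_4 ⊕ B_2 (dimension 24 + 10 = 34).

A_4 (sl(5)) ⊕ B_2 (so(5))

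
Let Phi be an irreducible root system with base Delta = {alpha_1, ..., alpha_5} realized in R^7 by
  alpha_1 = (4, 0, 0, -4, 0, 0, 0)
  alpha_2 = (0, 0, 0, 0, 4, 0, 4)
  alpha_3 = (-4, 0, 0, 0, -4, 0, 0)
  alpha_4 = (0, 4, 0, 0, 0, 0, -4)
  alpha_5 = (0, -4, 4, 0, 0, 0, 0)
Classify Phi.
Compute the Cartan integers a_ij = 2(alpha_i, alpha_j)/(alpha_j, alpha_j); the resulting 5x5 Cartan matrix is
[[2, 0, -1, 0, 0], [0, 2, -1, -1, 0], [-1, -1, 2, 0, 0], [0, -1, 0, 2, -1], [0, 0, 0, -1, 2]].
All simple roots have the same length, so the diagram is simply laced. The associated Dynkin diagram is a chain of 5 nodes with single edges (A_5), so the type is A_5 (the algebra sl(6)).

A_5 (sl(6))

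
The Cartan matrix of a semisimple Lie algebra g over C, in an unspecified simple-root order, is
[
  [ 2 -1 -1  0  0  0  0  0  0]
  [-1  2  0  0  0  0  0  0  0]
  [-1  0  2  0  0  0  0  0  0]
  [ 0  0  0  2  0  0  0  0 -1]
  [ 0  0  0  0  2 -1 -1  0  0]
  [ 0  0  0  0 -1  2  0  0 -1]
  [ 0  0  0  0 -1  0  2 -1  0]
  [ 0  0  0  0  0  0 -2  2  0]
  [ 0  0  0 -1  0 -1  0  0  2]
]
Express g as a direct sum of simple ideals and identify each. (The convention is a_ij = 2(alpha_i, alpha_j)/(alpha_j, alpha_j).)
The diagram associated to this matrix has two connected components: the simple roots {alpha_1, alpha_2, alpha_3} form a chain of 3 nodes with single edges (A_3), and {alpha_4, alpha_5, alpha_6, alpha_7, alpha_8, alpha_9} form a chain of 6 nodes with a double edge at one end; the terminal node there is the unique long simple root (C_6). A semisimple Lie algebra decomposes uniquely as the direct sum of simple ideals, one per connected component of its Dynkin diagram, so g ≅ A_3 ⊕ C_6 (dimension 15 + 78 = 93).

A3 ⊕ C6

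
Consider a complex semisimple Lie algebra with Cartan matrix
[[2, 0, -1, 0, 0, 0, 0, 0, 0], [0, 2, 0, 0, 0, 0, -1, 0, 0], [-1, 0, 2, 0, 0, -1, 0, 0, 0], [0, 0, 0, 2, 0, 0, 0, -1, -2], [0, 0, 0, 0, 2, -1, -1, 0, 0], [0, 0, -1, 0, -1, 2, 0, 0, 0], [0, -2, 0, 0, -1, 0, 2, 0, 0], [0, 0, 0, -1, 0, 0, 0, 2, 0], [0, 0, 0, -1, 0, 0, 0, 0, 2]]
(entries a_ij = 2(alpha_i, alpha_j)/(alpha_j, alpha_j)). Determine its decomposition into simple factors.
The diagram associated to this matrix has two connected components: the simple roots {alpha_4, alpha_8, alpha_9} form a chain of 3 nodes with a double edge at one end; the terminal node there is the unique short simple root (B_3), and {alpha_1, alpha_2, alpha_3, alpha_5, alpha_6, alpha_7} form a chain of 6 nodes with a double edge at one end; the terminal node there is the unique short simple root (B_6). A semisimple Lie algebra decomposes uniquely as the direct sum of simple ideals, one per connected component of its Dynkin diagram, so g ≅ B_3 ⊕ B_6 (dimension 21 + 78 = 99).

B3 ⊕ B6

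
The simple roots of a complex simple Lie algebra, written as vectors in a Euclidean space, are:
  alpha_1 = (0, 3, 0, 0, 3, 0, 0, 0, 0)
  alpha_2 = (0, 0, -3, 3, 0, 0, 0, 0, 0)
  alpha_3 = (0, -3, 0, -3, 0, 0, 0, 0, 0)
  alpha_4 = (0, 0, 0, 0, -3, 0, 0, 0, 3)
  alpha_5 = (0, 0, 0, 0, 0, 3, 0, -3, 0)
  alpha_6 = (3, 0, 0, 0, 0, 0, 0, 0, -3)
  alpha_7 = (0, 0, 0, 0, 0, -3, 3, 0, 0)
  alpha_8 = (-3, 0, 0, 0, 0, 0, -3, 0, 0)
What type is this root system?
Compute the Cartan integers a_ij = 2(alpha_i, alpha_j)/(alpha_j, alpha_j); the resulting 8x8 Cartan matrix is
[[2, 0, -1, -1, 0, 0, 0, 0], [0, 2, -1, 0, 0, 0, 0, 0], [-1, -1, 2, 0, 0, 0, 0, 0], [-1, 0, 0, 2, 0, -1, 0, 0], [0, 0, 0, 0, 2, 0, -1, 0], [0, 0, 0, -1, 0, 2, 0, -1], [0, 0, 0, 0, -1, 0, 2, -1], [0, 0, 0, 0, 0, -1, -1, 2]].
All simple roots have the same length, so the diagram is simply laced. The associated Dynkin diagram is a chain of 8 nodes with single edges (A_8), so the type is A_8 (the algebra sl(9)).

A8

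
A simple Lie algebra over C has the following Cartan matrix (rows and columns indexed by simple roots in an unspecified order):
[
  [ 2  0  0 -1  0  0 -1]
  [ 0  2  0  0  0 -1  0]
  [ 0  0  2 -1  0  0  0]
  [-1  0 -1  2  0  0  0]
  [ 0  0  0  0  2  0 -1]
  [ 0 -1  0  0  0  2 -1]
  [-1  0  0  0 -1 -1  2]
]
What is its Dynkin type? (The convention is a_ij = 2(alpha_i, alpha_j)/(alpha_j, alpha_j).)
E7

The matrix has rank 7 with 2's on the diagonal. Reading the off-diagonal entries as Dynkin edges (a single edge where a_ij = a_ji = -1; a double or triple edge where a_ij * a_ji = 2 or 3), the diagram is a chain of 6 nodes with one extra node attached to the third node from one end (E_7). One simple-root ordering that puts it in standard form is (alpha_2, alpha_5, alpha_6, alpha_7, alpha_1, alpha_4, alpha_3). So the algebra is type E_7.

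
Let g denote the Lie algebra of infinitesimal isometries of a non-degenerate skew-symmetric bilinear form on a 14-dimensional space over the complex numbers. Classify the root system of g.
This is sp(14), which has dimension 14(14+1)/2 = 105 and rank 14/2 = 7. In the classification of classical Lie algebras, the symplectic algebra sp(2n) has type C_n; here n = 7, so the Dynkin diagram is a chain of 7 nodes with a double edge at one end; the terminal node there is the unique long simple root (C_7). Hence the type is C_7.

type C_7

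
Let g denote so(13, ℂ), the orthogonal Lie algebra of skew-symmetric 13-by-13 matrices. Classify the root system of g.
B_6 (so(13))

This is so(13) with 13 odd, which has dimension 13(13-1)/2 = 78 and rank (13-1)/2 = 6. In the classification of classical Lie algebras, the orthogonal algebra so(2n+1) in an odd number of variables has type B_n; here n = 6, so the Dynkin diagram is a chain of 6 nodes with a double edge at one end; the terminal node there is the unique short simple root (B_6). Hence the type is B_6.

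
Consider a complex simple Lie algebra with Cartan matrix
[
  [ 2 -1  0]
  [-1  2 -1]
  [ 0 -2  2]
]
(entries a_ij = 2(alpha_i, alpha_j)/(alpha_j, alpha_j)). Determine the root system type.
C_3 (sp(6))

The matrix has rank 3 with 2's on the diagonal. Reading the off-diagonal entries as Dynkin edges (a single edge where a_ij = a_ji = -1; a double or triple edge where a_ij * a_ji = 2 or 3), the diagram is a chain of 3 nodes with a double edge at one end; the terminal node there is the unique long simple root (C_3). One simple-root ordering that puts it in standard form is (alpha_1, alpha_2, alpha_3). So the algebra is type C_3, i.e. sp(6).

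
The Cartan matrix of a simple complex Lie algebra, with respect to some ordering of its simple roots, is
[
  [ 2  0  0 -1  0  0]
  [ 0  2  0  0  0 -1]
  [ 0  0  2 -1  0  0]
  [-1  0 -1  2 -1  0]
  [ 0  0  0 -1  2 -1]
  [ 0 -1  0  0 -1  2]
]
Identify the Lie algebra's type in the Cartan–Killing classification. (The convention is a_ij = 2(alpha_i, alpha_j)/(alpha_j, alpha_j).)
The matrix has rank 6 with 2's on the diagonal. Reading the off-diagonal entries as Dynkin edges (a single edge where a_ij = a_ji = -1; a double or triple edge where a_ij * a_ji = 2 or 3), the diagram is a chain of 4 nodes with a fork of two nodes at one end (D_6). One simple-root ordering that puts it in standard form is (alpha_2, alpha_6, alpha_5, alpha_4, alpha_3, alpha_1). So the algebra is type D_6, i.e. so(12).

D_6 (so(12))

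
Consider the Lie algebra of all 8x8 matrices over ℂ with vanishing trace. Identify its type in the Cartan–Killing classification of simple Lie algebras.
type A_7

This is sl(8), which has dimension 8^2 - 1 = 63 and rank 8 - 1 = 7 (a Cartan subalgebra is the diagonal traceless matrices). In the classification of classical Lie algebras, the special linear algebra sl(n+1) has type A_n; here n = 7, so the Dynkin diagram is a chain of 7 nodes with single edges (A_7). Hence the type is A_7.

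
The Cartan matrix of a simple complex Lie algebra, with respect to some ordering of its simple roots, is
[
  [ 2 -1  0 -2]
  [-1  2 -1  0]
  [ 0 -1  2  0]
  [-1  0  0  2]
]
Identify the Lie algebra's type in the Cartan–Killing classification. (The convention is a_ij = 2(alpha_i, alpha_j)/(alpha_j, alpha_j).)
The matrix has rank 4 with 2's on the diagonal. Reading the off-diagonal entries as Dynkin edges (a single edge where a_ij = a_ji = -1; a double or triple edge where a_ij * a_ji = 2 or 3), the diagram is a chain of 4 nodes with a double edge at one end; the terminal node there is the unique short simple root (B_4). One simple-root ordering that puts it in standard form is (alpha_3, alpha_2, alpha_1, alpha_4). So the algebra is type B_4, i.e. so(9).

type B_4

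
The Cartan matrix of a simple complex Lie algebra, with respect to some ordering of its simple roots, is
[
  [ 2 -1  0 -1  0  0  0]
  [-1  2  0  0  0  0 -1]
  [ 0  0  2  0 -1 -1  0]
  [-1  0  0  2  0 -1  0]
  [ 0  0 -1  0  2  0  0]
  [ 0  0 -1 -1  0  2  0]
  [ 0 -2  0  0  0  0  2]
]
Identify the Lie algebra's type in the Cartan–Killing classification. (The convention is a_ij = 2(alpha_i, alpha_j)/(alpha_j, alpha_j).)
type C_7

The matrix has rank 7 with 2's on the diagonal. Reading the off-diagonal entries as Dynkin edges (a single edge where a_ij = a_ji = -1; a double or triple edge where a_ij * a_ji = 2 or 3), the diagram is a chain of 7 nodes with a double edge at one end; the terminal node there is the unique long simple root (C_7). One simple-root ordering that puts it in standard form is (alpha_5, alpha_3, alpha_6, alpha_4, alpha_1, alpha_2, alpha_7). So the algebra is type C_7, i.e. sp(14).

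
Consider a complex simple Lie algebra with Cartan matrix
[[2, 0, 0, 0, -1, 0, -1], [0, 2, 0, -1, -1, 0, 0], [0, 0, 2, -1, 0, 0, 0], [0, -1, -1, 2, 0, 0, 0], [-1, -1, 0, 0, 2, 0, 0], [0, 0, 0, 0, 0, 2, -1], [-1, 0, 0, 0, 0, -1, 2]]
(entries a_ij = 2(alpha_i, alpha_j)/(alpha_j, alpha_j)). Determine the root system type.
The matrix has rank 7 with 2's on the diagonal. Reading the off-diagonal entries as Dynkin edges (a single edge where a_ij = a_ji = -1; a double or triple edge where a_ij * a_ji = 2 or 3), the diagram is a chain of 7 nodes with single edges (A_7). One simple-root ordering that puts it in standard form is (alpha_6, alpha_7, alpha_1, alpha_5, alpha_2, alpha_4, alpha_3). So the algebra is type A_7, i.e. sl(8).

A_7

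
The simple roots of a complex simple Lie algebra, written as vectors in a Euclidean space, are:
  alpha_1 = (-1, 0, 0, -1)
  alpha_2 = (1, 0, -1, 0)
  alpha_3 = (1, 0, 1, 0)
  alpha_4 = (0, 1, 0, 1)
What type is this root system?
Compute the Cartan integers a_ij = 2(alpha_i, alpha_j)/(alpha_j, alpha_j); the resulting 4x4 Cartan matrix is
[[2, -1, -1, -1], [-1, 2, 0, 0], [-1, 0, 2, 0], [-1, 0, 0, 2]].
All simple roots have the same length, so the diagram is simply laced. The associated Dynkin diagram is a chain of 2 nodes with a fork of two nodes at one end (D_4), so the type is D_4 (the algebra so(8)).

D4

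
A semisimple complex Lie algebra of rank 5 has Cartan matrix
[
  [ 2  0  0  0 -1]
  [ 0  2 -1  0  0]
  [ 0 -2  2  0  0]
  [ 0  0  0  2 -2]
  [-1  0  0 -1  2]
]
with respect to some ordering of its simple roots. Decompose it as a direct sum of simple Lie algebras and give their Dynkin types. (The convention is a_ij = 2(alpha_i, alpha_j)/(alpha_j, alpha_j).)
B2 + C3

The diagram associated to this matrix has two connected components: the simple roots {alpha_2, alpha_3} form a chain of 2 nodes with a double edge at one end; the terminal node there is the unique short simple root (B_2), and {alpha_1, alpha_4, alpha_5} form a chain of 3 nodes with a double edge at one end; the terminal node there is the unique long simple root (C_3). A semisimple Lie algebra decomposes uniquely as the direct sum of simple ideals, one per connected component of its Dynkin diagram, so g ≅ B_2 ⊕ C_3 (dimension 10 + 21 = 31).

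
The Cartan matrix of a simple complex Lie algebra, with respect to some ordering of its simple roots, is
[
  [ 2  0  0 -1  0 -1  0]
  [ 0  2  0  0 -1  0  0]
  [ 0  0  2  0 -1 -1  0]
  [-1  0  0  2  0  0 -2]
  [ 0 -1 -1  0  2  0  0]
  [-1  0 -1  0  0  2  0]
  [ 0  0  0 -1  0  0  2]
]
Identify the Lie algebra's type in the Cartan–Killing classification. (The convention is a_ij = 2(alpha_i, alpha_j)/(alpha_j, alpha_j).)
B_7

The matrix has rank 7 with 2's on the diagonal. Reading the off-diagonal entries as Dynkin edges (a single edge where a_ij = a_ji = -1; a double or triple edge where a_ij * a_ji = 2 or 3), the diagram is a chain of 7 nodes with a double edge at one end; the terminal node there is the unique short simple root (B_7). One simple-root ordering that puts it in standard form is (alpha_2, alpha_5, alpha_3, alpha_6, alpha_1, alpha_4, alpha_7). So the algebra is type B_7, i.e. so(15).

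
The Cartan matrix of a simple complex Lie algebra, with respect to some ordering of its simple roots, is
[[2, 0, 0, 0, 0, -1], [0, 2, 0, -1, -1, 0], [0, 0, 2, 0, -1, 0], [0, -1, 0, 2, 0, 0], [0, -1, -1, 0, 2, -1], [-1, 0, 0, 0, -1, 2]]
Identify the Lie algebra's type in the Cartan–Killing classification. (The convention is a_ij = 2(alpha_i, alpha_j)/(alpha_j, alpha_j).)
E_6

The matrix has rank 6 with 2's on the diagonal. Reading the off-diagonal entries as Dynkin edges (a single edge where a_ij = a_ji = -1; a double or triple edge where a_ij * a_ji = 2 or 3), the diagram is a chain of 5 nodes with one extra node attached to the third node from one end (E_6). One simple-root ordering that puts it in standard form is (alpha_1, alpha_3, alpha_6, alpha_5, alpha_2, alpha_4). So the algebra is type E_6.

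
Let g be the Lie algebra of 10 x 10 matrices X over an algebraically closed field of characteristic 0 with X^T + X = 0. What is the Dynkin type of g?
D_5 (so(10))

This is so(10) with 10 even, which has dimension 10(10-1)/2 = 45 and rank 10/2 = 5. In the classification of classical Lie algebras, the orthogonal algebra so(2n) in an even number of variables has type D_n; here n = 5, so the Dynkin diagram is a chain of 3 nodes with a fork of two nodes at one end (D_5). Hence the type is D_5.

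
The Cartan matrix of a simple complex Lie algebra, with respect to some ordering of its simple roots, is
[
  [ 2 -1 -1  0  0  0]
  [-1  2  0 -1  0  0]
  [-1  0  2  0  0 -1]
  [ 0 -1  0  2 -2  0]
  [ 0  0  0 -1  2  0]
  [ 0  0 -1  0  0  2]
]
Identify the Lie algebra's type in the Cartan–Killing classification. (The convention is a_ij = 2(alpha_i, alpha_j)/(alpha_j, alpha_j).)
The matrix has rank 6 with 2's on the diagonal. Reading the off-diagonal entries as Dynkin edges (a single edge where a_ij = a_ji = -1; a double or triple edge where a_ij * a_ji = 2 or 3), the diagram is a chain of 6 nodes with a double edge at one end; the terminal node there is the unique short simple root (B_6). One simple-root ordering that puts it in standard form is (alpha_6, alpha_3, alpha_1, alpha_2, alpha_4, alpha_5). So the algebra is type B_6, i.e. so(13).

B_6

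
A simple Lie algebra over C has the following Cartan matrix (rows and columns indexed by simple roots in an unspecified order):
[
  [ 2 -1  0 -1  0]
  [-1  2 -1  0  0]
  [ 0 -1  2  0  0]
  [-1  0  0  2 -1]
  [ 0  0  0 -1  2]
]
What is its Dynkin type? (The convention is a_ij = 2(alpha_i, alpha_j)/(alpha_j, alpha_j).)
A_5 (sl(6))

The matrix has rank 5 with 2's on the diagonal. Reading the off-diagonal entries as Dynkin edges (a single edge where a_ij = a_ji = -1; a double or triple edge where a_ij * a_ji = 2 or 3), the diagram is a chain of 5 nodes with single edges (A_5). One simple-root ordering that puts it in standard form is (alpha_5, alpha_4, alpha_1, alpha_2, alpha_3). So the algebra is type A_5, i.e. sl(6).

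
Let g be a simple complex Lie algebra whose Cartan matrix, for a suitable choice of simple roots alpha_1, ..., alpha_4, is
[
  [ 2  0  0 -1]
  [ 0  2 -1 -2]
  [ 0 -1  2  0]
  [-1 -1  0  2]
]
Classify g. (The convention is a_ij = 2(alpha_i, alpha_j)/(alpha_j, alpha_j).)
F_4

The matrix has rank 4 with 2's on the diagonal. Reading the off-diagonal entries as Dynkin edges (a single edge where a_ij = a_ji = -1; a double or triple edge where a_ij * a_ji = 2 or 3), the diagram is a chain of 4 nodes with a double edge between the middle two (F_4). One simple-root ordering that puts it in standard form is (alpha_3, alpha_2, alpha_4, alpha_1). So the algebra is type F_4.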